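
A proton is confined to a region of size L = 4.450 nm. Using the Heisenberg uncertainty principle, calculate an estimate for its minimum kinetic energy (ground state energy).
261.959 neV

Using the uncertainty principle to estimate ground state energy:

1. The position uncertainty is approximately the confinement size:
   Δx ≈ L = 4.450e-09 m

2. From ΔxΔp ≥ ℏ/2, the minimum momentum uncertainty is:
   Δp ≈ ℏ/(2L) = 1.185e-26 kg·m/s

3. The kinetic energy is approximately:
   KE ≈ (Δp)²/(2m) = (1.185e-26)²/(2 × 1.673e-27 kg)
   KE ≈ 4.197e-26 J = 261.959 neV

This is an order-of-magnitude estimate of the ground state energy.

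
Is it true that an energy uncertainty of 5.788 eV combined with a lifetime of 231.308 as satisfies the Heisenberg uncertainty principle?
Yes, it satisfies the uncertainty relation.

Calculate the product ΔEΔt:
ΔE = 5.788 eV = 9.273e-19 J
ΔEΔt = (9.273e-19 J) × (2.313e-16 s)
ΔEΔt = 2.145e-34 J·s

Compare to the minimum allowed value ℏ/2:
ℏ/2 = 5.273e-35 J·s

Since ΔEΔt = 2.145e-34 J·s ≥ 5.273e-35 J·s = ℏ/2,
this satisfies the uncertainty relation.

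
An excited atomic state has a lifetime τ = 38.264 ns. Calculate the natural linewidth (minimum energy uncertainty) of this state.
8.601 neV

Using the energy-time uncertainty principle:
ΔEΔt ≥ ℏ/2

The lifetime τ represents the time uncertainty Δt.
The natural linewidth (minimum energy uncertainty) is:

ΔE = ℏ/(2τ)
ΔE = (1.055e-34 J·s) / (2 × 3.826e-08 s)
ΔE = 1.378e-27 J = 8.601 neV

This natural linewidth limits the precision of spectroscopic measurements.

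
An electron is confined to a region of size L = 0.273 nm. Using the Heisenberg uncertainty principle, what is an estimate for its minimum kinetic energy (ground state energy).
127.802 meV

Using the uncertainty principle to estimate ground state energy:

1. The position uncertainty is approximately the confinement size:
   Δx ≈ L = 2.730e-10 m

2. From ΔxΔp ≥ ℏ/2, the minimum momentum uncertainty is:
   Δp ≈ ℏ/(2L) = 1.931e-25 kg·m/s

3. The kinetic energy is approximately:
   KE ≈ (Δp)²/(2m) = (1.931e-25)²/(2 × 9.109e-31 kg)
   KE ≈ 2.048e-20 J = 127.802 meV

This is an order-of-magnitude estimate of the ground state energy.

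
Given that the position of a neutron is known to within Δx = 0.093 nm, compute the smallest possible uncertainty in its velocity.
338.507 m/s

Using the Heisenberg uncertainty principle and Δp = mΔv:
ΔxΔp ≥ ℏ/2
Δx(mΔv) ≥ ℏ/2

The minimum uncertainty in velocity is:
Δv_min = ℏ/(2mΔx)
Δv_min = (1.055e-34 J·s) / (2 × 1.675e-27 kg × 9.300e-11 m)
Δv_min = 3.385e+02 m/s = 338.507 m/s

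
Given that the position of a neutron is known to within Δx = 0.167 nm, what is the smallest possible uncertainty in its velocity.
188.510 m/s

Using the Heisenberg uncertainty principle and Δp = mΔv:
ΔxΔp ≥ ℏ/2
Δx(mΔv) ≥ ℏ/2

The minimum uncertainty in velocity is:
Δv_min = ℏ/(2mΔx)
Δv_min = (1.055e-34 J·s) / (2 × 1.675e-27 kg × 1.670e-10 m)
Δv_min = 1.885e+02 m/s = 188.510 m/s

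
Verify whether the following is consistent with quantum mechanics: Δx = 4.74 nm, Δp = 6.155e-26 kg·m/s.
Yes, it satisfies the uncertainty principle.

Calculate the product ΔxΔp:
ΔxΔp = (4.740e-09 m) × (6.155e-26 kg·m/s)
ΔxΔp = 2.917e-34 J·s

Compare to the minimum allowed value ℏ/2:
ℏ/2 = 5.273e-35 J·s

Since ΔxΔp = 2.917e-34 J·s ≥ 5.273e-35 J·s = ℏ/2,
the measurement satisfies the uncertainty principle.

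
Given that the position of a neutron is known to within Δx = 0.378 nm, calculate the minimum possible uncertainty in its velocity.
83.283 m/s

Using the Heisenberg uncertainty principle and Δp = mΔv:
ΔxΔp ≥ ℏ/2
Δx(mΔv) ≥ ℏ/2

The minimum uncertainty in velocity is:
Δv_min = ℏ/(2mΔx)
Δv_min = (1.055e-34 J·s) / (2 × 1.675e-27 kg × 3.780e-10 m)
Δv_min = 8.328e+01 m/s = 83.283 m/s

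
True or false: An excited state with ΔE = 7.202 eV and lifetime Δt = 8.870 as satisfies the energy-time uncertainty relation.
No, it violates the uncertainty relation.

Calculate the product ΔEΔt:
ΔE = 7.202 eV = 1.154e-18 J
ΔEΔt = (1.154e-18 J) × (8.870e-18 s)
ΔEΔt = 1.023e-35 J·s

Compare to the minimum allowed value ℏ/2:
ℏ/2 = 5.273e-35 J·s

Since ΔEΔt = 1.023e-35 J·s < 5.273e-35 J·s = ℏ/2,
this violates the uncertainty relation.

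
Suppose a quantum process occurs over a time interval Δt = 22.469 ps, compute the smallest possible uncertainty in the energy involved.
14.647 μeV

Using the energy-time uncertainty principle:
ΔEΔt ≥ ℏ/2

The minimum uncertainty in energy is:
ΔE_min = ℏ/(2Δt)
ΔE_min = (1.055e-34 J·s) / (2 × 2.247e-11 s)
ΔE_min = 2.347e-24 J = 14.647 μeV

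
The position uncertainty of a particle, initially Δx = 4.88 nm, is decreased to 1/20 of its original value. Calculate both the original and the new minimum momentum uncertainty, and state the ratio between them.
Original Δp_min = 1.081 × 10^-26 kg·m/s; new Δp'_min = 2.161 × 10^-25 kg·m/s; ratio Δp'_min/Δp_min = 20.

From the uncertainty principle ΔxΔp ≥ ℏ/2, the minimum momentum uncertainty is Δp_min = ℏ/(2Δx).

Original (Δx = 4.88 nm = 4.880e-09 m):
Δp_min = (1.055e-34 J·s)/(2 × 4.880e-09 m) = 1.081e-26 kg·m/s

When Δx → (1/20)Δx:
Δp'_min = ℏ/(2 × (1/20)Δx) = 20 × ℏ/(2Δx) = 20 × Δp_min
Δp'_min = 20 × 1.081e-26 kg·m/s = 2.161e-25 kg·m/s

Since Δp_min ∝ 1/Δx, when Δx is decreased to 1/20 of its original value, Δp_min increases to 20 times its original value.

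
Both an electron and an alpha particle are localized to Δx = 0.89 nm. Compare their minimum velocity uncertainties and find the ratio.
The electron has the larger minimum velocity uncertainty, by a ratio of 7294.3.

For both particles, Δp_min = ℏ/(2Δx) = 5.925e-26 kg·m/s (same for both).

The velocity uncertainty is Δv = Δp/m:
- electron: Δv = 5.925e-26 / 9.109e-31 = 6.504e+04 m/s = 65.038 km/s
- alpha particle: Δv = 5.925e-26 / 6.645e-27 = 8.916e+00 m/s = 8.916 m/s

Ratio: 6.504e+04 / 8.916e+00 = 7294.3

The lighter particle has larger velocity uncertainty because Δv ∝ 1/m.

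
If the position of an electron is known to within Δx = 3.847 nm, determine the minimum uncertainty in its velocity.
15.046 km/s

Using the Heisenberg uncertainty principle and Δp = mΔv:
ΔxΔp ≥ ℏ/2
Δx(mΔv) ≥ ℏ/2

The minimum uncertainty in velocity is:
Δv_min = ℏ/(2mΔx)
Δv_min = (1.055e-34 J·s) / (2 × 9.109e-31 kg × 3.847e-09 m)
Δv_min = 1.505e+04 m/s = 15.046 km/s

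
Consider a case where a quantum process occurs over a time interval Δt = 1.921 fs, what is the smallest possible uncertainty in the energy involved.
171.320 meV

Using the energy-time uncertainty principle:
ΔEΔt ≥ ℏ/2

The minimum uncertainty in energy is:
ΔE_min = ℏ/(2Δt)
ΔE_min = (1.055e-34 J·s) / (2 × 1.921e-15 s)
ΔE_min = 2.745e-20 J = 171.320 meV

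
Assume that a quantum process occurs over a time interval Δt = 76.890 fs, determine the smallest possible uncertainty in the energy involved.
4.280 meV

Using the energy-time uncertainty principle:
ΔEΔt ≥ ℏ/2

The minimum uncertainty in energy is:
ΔE_min = ℏ/(2Δt)
ΔE_min = (1.055e-34 J·s) / (2 × 7.689e-14 s)
ΔE_min = 6.858e-22 J = 4.280 meV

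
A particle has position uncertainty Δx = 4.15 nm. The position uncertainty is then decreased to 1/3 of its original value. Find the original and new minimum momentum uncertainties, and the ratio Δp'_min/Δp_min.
Original Δp_min = 1.271 × 10^-26 kg·m/s; new Δp'_min = 3.812 × 10^-26 kg·m/s; ratio Δp'_min/Δp_min = 3.

From the uncertainty principle ΔxΔp ≥ ℏ/2, the minimum momentum uncertainty is Δp_min = ℏ/(2Δx).

Original (Δx = 4.15 nm = 4.150e-09 m):
Δp_min = (1.055e-34 J·s)/(2 × 4.150e-09 m) = 1.271e-26 kg·m/s

When Δx → (1/3)Δx:
Δp'_min = ℏ/(2 × (1/3)Δx) = 3 × ℏ/(2Δx) = 3 × Δp_min
Δp'_min = 3 × 1.271e-26 kg·m/s = 3.812e-26 kg·m/s

Since Δp_min ∝ 1/Δx, when Δx is decreased to 1/3 of its original value, Δp_min increases to 3 times its original value.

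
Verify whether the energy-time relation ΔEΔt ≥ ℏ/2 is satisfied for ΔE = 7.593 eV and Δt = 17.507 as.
No, it violates the uncertainty relation.

Calculate the product ΔEΔt:
ΔE = 7.593 eV = 1.217e-18 J
ΔEΔt = (1.217e-18 J) × (1.751e-17 s)
ΔEΔt = 2.130e-35 J·s

Compare to the minimum allowed value ℏ/2:
ℏ/2 = 5.273e-35 J·s

Since ΔEΔt = 2.130e-35 J·s < 5.273e-35 J·s = ℏ/2,
this violates the uncertainty relation.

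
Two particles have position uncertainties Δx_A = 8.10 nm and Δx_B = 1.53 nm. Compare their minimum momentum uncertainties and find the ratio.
Particle B has the larger minimum momentum uncertainty, by a factor of 5.29.

For each particle, the minimum momentum uncertainty is Δp_min = ℏ/(2Δx):

Particle A: Δp_A = ℏ/(2×8.100e-09 m) = 6.510e-27 kg·m/s
Particle B: Δp_B = ℏ/(2×1.530e-09 m) = 3.446e-26 kg·m/s

Ratio: Δp_B/Δp_A = 5.29

Since Δp_min ∝ 1/Δx, the particle with smaller position uncertainty (B) has larger momentum uncertainty.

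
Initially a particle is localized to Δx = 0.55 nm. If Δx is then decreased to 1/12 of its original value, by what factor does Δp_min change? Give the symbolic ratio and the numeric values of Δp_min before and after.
Original Δp_min = 9.587 × 10^-26 kg·m/s; new Δp'_min = 1.150 × 10^-24 kg·m/s; ratio Δp'_min/Δp_min = 12.

From the uncertainty principle ΔxΔp ≥ ℏ/2, the minimum momentum uncertainty is Δp_min = ℏ/(2Δx).

Original (Δx = 0.55 nm = 5.500e-10 m):
Δp_min = (1.055e-34 J·s)/(2 × 5.500e-10 m) = 9.587e-26 kg·m/s

When Δx → (1/12)Δx:
Δp'_min = ℏ/(2 × (1/12)Δx) = 12 × ℏ/(2Δx) = 12 × Δp_min
Δp'_min = 12 × 9.587e-26 kg·m/s = 1.150e-24 kg·m/s

Since Δp_min ∝ 1/Δx, when Δx is decreased to 1/12 of its original value, Δp_min increases to 12 times its original value.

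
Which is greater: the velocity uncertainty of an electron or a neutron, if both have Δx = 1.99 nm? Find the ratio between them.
The electron has the larger minimum velocity uncertainty, by a ratio of 1838.7.

For both particles, Δp_min = ℏ/(2Δx) = 2.650e-26 kg·m/s (same for both).

The velocity uncertainty is Δv = Δp/m:
- electron: Δv = 2.650e-26 / 9.109e-31 = 2.909e+04 m/s = 29.087 km/s
- neutron: Δv = 2.650e-26 / 1.675e-27 = 1.582e+01 m/s = 15.820 m/s

Ratio: 2.909e+04 / 1.582e+01 = 1838.7

The lighter particle has larger velocity uncertainty because Δv ∝ 1/m.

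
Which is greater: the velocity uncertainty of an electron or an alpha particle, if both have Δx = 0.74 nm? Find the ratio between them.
The electron has the larger minimum velocity uncertainty, by a ratio of 7294.3.

For both particles, Δp_min = ℏ/(2Δx) = 7.125e-26 kg·m/s (same for both).

The velocity uncertainty is Δv = Δp/m:
- electron: Δv = 7.125e-26 / 9.109e-31 = 7.822e+04 m/s = 78.221 km/s
- alpha particle: Δv = 7.125e-26 / 6.645e-27 = 1.072e+01 m/s = 10.724 m/s

Ratio: 7.822e+04 / 1.072e+01 = 7294.3

The lighter particle has larger velocity uncertainty because Δv ∝ 1/m.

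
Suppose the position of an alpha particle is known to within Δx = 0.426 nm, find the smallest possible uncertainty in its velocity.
18.628 m/s

Using the Heisenberg uncertainty principle and Δp = mΔv:
ΔxΔp ≥ ℏ/2
Δx(mΔv) ≥ ℏ/2

The minimum uncertainty in velocity is:
Δv_min = ℏ/(2mΔx)
Δv_min = (1.055e-34 J·s) / (2 × 6.645e-27 kg × 4.260e-10 m)
Δv_min = 1.863e+01 m/s = 18.628 m/s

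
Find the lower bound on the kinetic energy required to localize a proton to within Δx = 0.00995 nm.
52.397 meV

Localizing a particle requires giving it sufficient momentum uncertainty:

1. From uncertainty principle: Δp ≥ ℏ/(2Δx)
   Δp_min = (1.055e-34 J·s) / (2 × 9.950e-12 m)
   Δp_min = 5.299e-24 kg·m/s

2. This momentum uncertainty corresponds to kinetic energy:
   KE ≈ (Δp)²/(2m) = (5.299e-24)²/(2 × 1.673e-27 kg)
   KE = 8.395e-21 J = 52.397 meV

Tighter localization requires more energy.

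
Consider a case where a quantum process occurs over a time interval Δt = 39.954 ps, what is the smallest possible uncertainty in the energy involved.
8.237 μeV

Using the energy-time uncertainty principle:
ΔEΔt ≥ ℏ/2

The minimum uncertainty in energy is:
ΔE_min = ℏ/(2Δt)
ΔE_min = (1.055e-34 J·s) / (2 × 3.995e-11 s)
ΔE_min = 1.320e-24 J = 8.237 μeV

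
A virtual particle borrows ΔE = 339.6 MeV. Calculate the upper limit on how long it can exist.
9.691 × 10^-25 s

Using the energy-time uncertainty principle:
ΔEΔt ≥ ℏ/2

For a virtual particle borrowing energy ΔE, the maximum lifetime is:
Δt_max = ℏ/(2ΔE)

Converting energy:
ΔE = 339.6 MeV = 5.441e-11 J

Δt_max = (1.055e-34 J·s) / (2 × 5.441e-11 J)
Δt_max = 9.691e-25 s = 9.691 × 10^-25 s

Virtual particles with higher borrowed energy exist for shorter times.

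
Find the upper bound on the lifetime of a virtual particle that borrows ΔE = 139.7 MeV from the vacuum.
2.356 ys

Using the energy-time uncertainty principle:
ΔEΔt ≥ ℏ/2

For a virtual particle borrowing energy ΔE, the maximum lifetime is:
Δt_max = ℏ/(2ΔE)

Converting energy:
ΔE = 139.7 MeV = 2.238e-11 J

Δt_max = (1.055e-34 J·s) / (2 × 2.238e-11 J)
Δt_max = 2.356e-24 s = 2.356 ys

Virtual particles with higher borrowed energy exist for shorter times.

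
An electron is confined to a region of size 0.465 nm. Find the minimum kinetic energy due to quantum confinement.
44.051 meV

Using the uncertainty principle:

1. Position uncertainty: Δx ≈ 4.650e-10 m
2. Minimum momentum uncertainty: Δp = ℏ/(2Δx) = 1.134e-25 kg·m/s
3. Minimum kinetic energy:
   KE = (Δp)²/(2m) = (1.134e-25)²/(2 × 9.109e-31 kg)
   KE = 7.058e-21 J = 44.051 meV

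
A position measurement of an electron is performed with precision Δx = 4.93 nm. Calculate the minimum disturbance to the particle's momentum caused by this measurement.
1.070 × 10^-26 kg·m/s

The uncertainty principle implies that measuring position disturbs momentum:
ΔxΔp ≥ ℏ/2

When we measure position with precision Δx, we necessarily introduce a momentum uncertainty:
Δp ≥ ℏ/(2Δx)
Δp_min = (1.055e-34 J·s) / (2 × 4.930e-09 m)
Δp_min = 1.070e-26 kg·m/s

The more precisely we measure position, the greater the momentum disturbance.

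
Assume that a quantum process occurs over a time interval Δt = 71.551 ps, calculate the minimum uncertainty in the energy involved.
4.600 μeV

Using the energy-time uncertainty principle:
ΔEΔt ≥ ℏ/2

The minimum uncertainty in energy is:
ΔE_min = ℏ/(2Δt)
ΔE_min = (1.055e-34 J·s) / (2 × 7.155e-11 s)
ΔE_min = 7.369e-25 J = 4.600 μeV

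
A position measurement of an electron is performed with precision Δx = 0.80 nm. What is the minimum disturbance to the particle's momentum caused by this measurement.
6.591 × 10^-26 kg·m/s

The uncertainty principle implies that measuring position disturbs momentum:
ΔxΔp ≥ ℏ/2

When we measure position with precision Δx, we necessarily introduce a momentum uncertainty:
Δp ≥ ℏ/(2Δx)
Δp_min = (1.055e-34 J·s) / (2 × 8.000e-10 m)
Δp_min = 6.591e-26 kg·m/s

The more precisely we measure position, the greater the momentum disturbance.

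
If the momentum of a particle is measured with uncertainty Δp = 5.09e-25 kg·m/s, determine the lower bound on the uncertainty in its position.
103.593 pm

Using the Heisenberg uncertainty principle:
ΔxΔp ≥ ℏ/2

The minimum uncertainty in position is:
Δx_min = ℏ/(2Δp)
Δx_min = (1.055e-34 J·s) / (2 × 5.090e-25 kg·m/s)
Δx_min = 1.036e-10 m = 103.593 pm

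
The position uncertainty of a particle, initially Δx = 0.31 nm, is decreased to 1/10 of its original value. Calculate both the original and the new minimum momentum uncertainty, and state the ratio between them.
Original Δp_min = 1.701 × 10^-25 kg·m/s; new Δp'_min = 1.701 × 10^-24 kg·m/s; ratio Δp'_min/Δp_min = 10.

From the uncertainty principle ΔxΔp ≥ ℏ/2, the minimum momentum uncertainty is Δp_min = ℏ/(2Δx).

Original (Δx = 0.31 nm = 3.100e-10 m):
Δp_min = (1.055e-34 J·s)/(2 × 3.100e-10 m) = 1.701e-25 kg·m/s

When Δx → (1/10)Δx:
Δp'_min = ℏ/(2 × (1/10)Δx) = 10 × ℏ/(2Δx) = 10 × Δp_min
Δp'_min = 10 × 1.701e-25 kg·m/s = 1.701e-24 kg·m/s

Since Δp_min ∝ 1/Δx, when Δx is decreased to 1/10 of its original value, Δp_min increases to 10 times its original value.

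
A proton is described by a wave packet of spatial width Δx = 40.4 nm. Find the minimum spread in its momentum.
1.305 × 10^-27 kg·m/s

For a wave packet, the spatial width Δx and momentum spread Δp are related by the uncertainty principle:
ΔxΔp ≥ ℏ/2

The minimum momentum spread is:
Δp_min = ℏ/(2Δx)
Δp_min = (1.055e-34 J·s) / (2 × 4.040e-08 m)
Δp_min = 1.305e-27 kg·m/s

A wave packet cannot have both a well-defined position and well-defined momentum.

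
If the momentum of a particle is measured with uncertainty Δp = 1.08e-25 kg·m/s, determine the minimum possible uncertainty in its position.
488.228 pm

Using the Heisenberg uncertainty principle:
ΔxΔp ≥ ℏ/2

The minimum uncertainty in position is:
Δx_min = ℏ/(2Δp)
Δx_min = (1.055e-34 J·s) / (2 × 1.080e-25 kg·m/s)
Δx_min = 4.882e-10 m = 488.228 pm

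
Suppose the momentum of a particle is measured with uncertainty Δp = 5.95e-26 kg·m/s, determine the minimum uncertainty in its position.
886.195 pm

Using the Heisenberg uncertainty principle:
ΔxΔp ≥ ℏ/2

The minimum uncertainty in position is:
Δx_min = ℏ/(2Δp)
Δx_min = (1.055e-34 J·s) / (2 × 5.950e-26 kg·m/s)
Δx_min = 8.862e-10 m = 886.195 pm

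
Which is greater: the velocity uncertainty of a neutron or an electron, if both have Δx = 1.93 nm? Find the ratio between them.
The electron has the larger minimum velocity uncertainty, by a ratio of 1838.7.

For both particles, Δp_min = ℏ/(2Δx) = 2.732e-26 kg·m/s (same for both).

The velocity uncertainty is Δv = Δp/m:
- neutron: Δv = 2.732e-26 / 1.675e-27 = 1.631e+01 m/s = 16.311 m/s
- electron: Δv = 2.732e-26 / 9.109e-31 = 2.999e+04 m/s = 29.992 km/s

Ratio: 2.999e+04 / 1.631e+01 = 1838.7

The lighter particle has larger velocity uncertainty because Δv ∝ 1/m.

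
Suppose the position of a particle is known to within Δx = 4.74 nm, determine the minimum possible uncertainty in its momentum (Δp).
1.112 × 10^-26 kg·m/s

Using the Heisenberg uncertainty principle:
ΔxΔp ≥ ℏ/2

The minimum uncertainty in momentum is:
Δp_min = ℏ/(2Δx)
Δp_min = (1.055e-34 J·s) / (2 × 4.740e-09 m)
Δp_min = 1.112e-26 kg·m/s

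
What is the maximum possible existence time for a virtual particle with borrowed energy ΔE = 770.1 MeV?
4.274 × 10^-25 s

Using the energy-time uncertainty principle:
ΔEΔt ≥ ℏ/2

For a virtual particle borrowing energy ΔE, the maximum lifetime is:
Δt_max = ℏ/(2ΔE)

Converting energy:
ΔE = 770.1 MeV = 1.234e-10 J

Δt_max = (1.055e-34 J·s) / (2 × 1.234e-10 J)
Δt_max = 4.274e-25 s = 4.274 × 10^-25 s

Virtual particles with higher borrowed energy exist for shorter times.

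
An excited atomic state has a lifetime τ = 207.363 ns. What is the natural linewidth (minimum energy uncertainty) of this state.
1.587 neV

Using the energy-time uncertainty principle:
ΔEΔt ≥ ℏ/2

The lifetime τ represents the time uncertainty Δt.
The natural linewidth (minimum energy uncertainty) is:

ΔE = ℏ/(2τ)
ΔE = (1.055e-34 J·s) / (2 × 2.074e-07 s)
ΔE = 2.543e-28 J = 1.587 neV

This natural linewidth limits the precision of spectroscopic measurements.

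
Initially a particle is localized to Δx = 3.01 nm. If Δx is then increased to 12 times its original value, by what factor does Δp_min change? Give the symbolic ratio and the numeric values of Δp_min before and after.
Original Δp_min = 1.752 × 10^-26 kg·m/s; new Δp'_min = 1.460 × 10^-27 kg·m/s; ratio Δp'_min/Δp_min = 1/12.

From the uncertainty principle ΔxΔp ≥ ℏ/2, the minimum momentum uncertainty is Δp_min = ℏ/(2Δx).

Original (Δx = 3.01 nm = 3.010e-09 m):
Δp_min = (1.055e-34 J·s)/(2 × 3.010e-09 m) = 1.752e-26 kg·m/s

When Δx → 12Δx:
Δp'_min = ℏ/(2 × 12Δx) = (1/12) × ℏ/(2Δx) = (1/12) × Δp_min
Δp'_min = 1/12 × 1.752e-26 kg·m/s = 1.460e-27 kg·m/s

Since Δp_min ∝ 1/Δx, when Δx is increased to 12 times its original value, Δp_min decreases to 1/12 of its original value.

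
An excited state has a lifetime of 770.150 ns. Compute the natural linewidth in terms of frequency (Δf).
103.327 kHz

Using the energy-time uncertainty principle and E = hf:
ΔEΔt ≥ ℏ/2
hΔf·Δt ≥ ℏ/2

The minimum frequency uncertainty is:
Δf = ℏ/(2hτ) = 1/(4πτ)
Δf = 1/(4π × 7.701e-07 s)
Δf = 1.033e+05 Hz = 103.327 kHz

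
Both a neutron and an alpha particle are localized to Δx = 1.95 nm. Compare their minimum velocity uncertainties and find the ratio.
The neutron has the larger minimum velocity uncertainty, by a ratio of 4.0.

For both particles, Δp_min = ℏ/(2Δx) = 2.704e-26 kg·m/s (same for both).

The velocity uncertainty is Δv = Δp/m:
- neutron: Δv = 2.704e-26 / 1.675e-27 = 1.614e+01 m/s = 16.144 m/s
- alpha particle: Δv = 2.704e-26 / 6.645e-27 = 4.069e+00 m/s = 4.069 m/s

Ratio: 1.614e+01 / 4.069e+00 = 4.0

The lighter particle has larger velocity uncertainty because Δv ∝ 1/m.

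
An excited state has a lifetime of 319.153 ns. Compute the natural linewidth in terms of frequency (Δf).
249.340 kHz

Using the energy-time uncertainty principle and E = hf:
ΔEΔt ≥ ℏ/2
hΔf·Δt ≥ ℏ/2

The minimum frequency uncertainty is:
Δf = ℏ/(2hτ) = 1/(4πτ)
Δf = 1/(4π × 3.192e-07 s)
Δf = 2.493e+05 Hz = 249.340 kHz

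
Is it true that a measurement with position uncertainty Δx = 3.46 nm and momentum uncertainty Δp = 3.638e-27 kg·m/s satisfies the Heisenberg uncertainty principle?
No, it violates the uncertainty principle (impossible measurement).

Calculate the product ΔxΔp:
ΔxΔp = (3.460e-09 m) × (3.638e-27 kg·m/s)
ΔxΔp = 1.259e-35 J·s

Compare to the minimum allowed value ℏ/2:
ℏ/2 = 5.273e-35 J·s

Since ΔxΔp = 1.259e-35 J·s < 5.273e-35 J·s = ℏ/2,
the measurement violates the uncertainty principle.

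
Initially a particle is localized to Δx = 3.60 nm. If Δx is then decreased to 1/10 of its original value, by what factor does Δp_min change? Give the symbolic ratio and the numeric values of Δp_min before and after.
Original Δp_min = 1.465 × 10^-26 kg·m/s; new Δp'_min = 1.465 × 10^-25 kg·m/s; ratio Δp'_min/Δp_min = 10.

From the uncertainty principle ΔxΔp ≥ ℏ/2, the minimum momentum uncertainty is Δp_min = ℏ/(2Δx).

Original (Δx = 3.60 nm = 3.600e-09 m):
Δp_min = (1.055e-34 J·s)/(2 × 3.600e-09 m) = 1.465e-26 kg·m/s

When Δx → (1/10)Δx:
Δp'_min = ℏ/(2 × (1/10)Δx) = 10 × ℏ/(2Δx) = 10 × Δp_min
Δp'_min = 10 × 1.465e-26 kg·m/s = 1.465e-25 kg·m/s

Since Δp_min ∝ 1/Δx, when Δx is decreased to 1/10 of its original value, Δp_min increases to 10 times its original value.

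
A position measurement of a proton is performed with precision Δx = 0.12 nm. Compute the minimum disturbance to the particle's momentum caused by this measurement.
4.394 × 10^-25 kg·m/s

The uncertainty principle implies that measuring position disturbs momentum:
ΔxΔp ≥ ℏ/2

When we measure position with precision Δx, we necessarily introduce a momentum uncertainty:
Δp ≥ ℏ/(2Δx)
Δp_min = (1.055e-34 J·s) / (2 × 1.200e-10 m)
Δp_min = 4.394e-25 kg·m/s

The more precisely we measure position, the greater the momentum disturbance.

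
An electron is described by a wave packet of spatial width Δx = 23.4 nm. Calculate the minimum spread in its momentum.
2.253 × 10^-27 kg·m/s

For a wave packet, the spatial width Δx and momentum spread Δp are related by the uncertainty principle:
ΔxΔp ≥ ℏ/2

The minimum momentum spread is:
Δp_min = ℏ/(2Δx)
Δp_min = (1.055e-34 J·s) / (2 × 2.340e-08 m)
Δp_min = 2.253e-27 kg·m/s

A wave packet cannot have both a well-defined position and well-defined momentum.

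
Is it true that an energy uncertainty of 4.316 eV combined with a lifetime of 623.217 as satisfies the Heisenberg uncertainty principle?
Yes, it satisfies the uncertainty relation.

Calculate the product ΔEΔt:
ΔE = 4.316 eV = 6.915e-19 J
ΔEΔt = (6.915e-19 J) × (6.232e-16 s)
ΔEΔt = 4.310e-34 J·s

Compare to the minimum allowed value ℏ/2:
ℏ/2 = 5.273e-35 J·s

Since ΔEΔt = 4.310e-34 J·s ≥ 5.273e-35 J·s = ℏ/2,
this satisfies the uncertainty relation.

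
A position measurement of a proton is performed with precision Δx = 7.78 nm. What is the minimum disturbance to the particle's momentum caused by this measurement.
6.777 × 10^-27 kg·m/s

The uncertainty principle implies that measuring position disturbs momentum:
ΔxΔp ≥ ℏ/2

When we measure position with precision Δx, we necessarily introduce a momentum uncertainty:
Δp ≥ ℏ/(2Δx)
Δp_min = (1.055e-34 J·s) / (2 × 7.780e-09 m)
Δp_min = 6.777e-27 kg·m/s

The more precisely we measure position, the greater the momentum disturbance.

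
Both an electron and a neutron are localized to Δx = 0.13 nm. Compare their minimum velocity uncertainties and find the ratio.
The electron has the larger minimum velocity uncertainty, by a ratio of 1838.7.

For both particles, Δp_min = ℏ/(2Δx) = 4.056e-25 kg·m/s (same for both).

The velocity uncertainty is Δv = Δp/m:
- electron: Δv = 4.056e-25 / 9.109e-31 = 4.453e+05 m/s = 445.260 km/s
- neutron: Δv = 4.056e-25 / 1.675e-27 = 2.422e+02 m/s = 242.162 m/s

Ratio: 4.453e+05 / 2.422e+02 = 1838.7

The lighter particle has larger velocity uncertainty because Δv ∝ 1/m.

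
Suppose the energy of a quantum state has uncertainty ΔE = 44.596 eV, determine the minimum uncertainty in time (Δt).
7.380 as

Using the energy-time uncertainty principle:
ΔEΔt ≥ ℏ/2

The minimum uncertainty in time is:
Δt_min = ℏ/(2ΔE)
Δt_min = (1.055e-34 J·s) / (2 × 7.145e-18 J)
Δt_min = 7.380e-18 s = 7.380 as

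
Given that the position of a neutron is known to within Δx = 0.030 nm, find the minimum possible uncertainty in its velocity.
1.049 km/s

Using the Heisenberg uncertainty principle and Δp = mΔv:
ΔxΔp ≥ ℏ/2
Δx(mΔv) ≥ ℏ/2

The minimum uncertainty in velocity is:
Δv_min = ℏ/(2mΔx)
Δv_min = (1.055e-34 J·s) / (2 × 1.675e-27 kg × 3.000e-11 m)
Δv_min = 1.049e+03 m/s = 1.049 km/s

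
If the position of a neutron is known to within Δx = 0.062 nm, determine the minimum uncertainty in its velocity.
507.760 m/s

Using the Heisenberg uncertainty principle and Δp = mΔv:
ΔxΔp ≥ ℏ/2
Δx(mΔv) ≥ ℏ/2

The minimum uncertainty in velocity is:
Δv_min = ℏ/(2mΔx)
Δv_min = (1.055e-34 J·s) / (2 × 1.675e-27 kg × 6.200e-11 m)
Δv_min = 5.078e+02 m/s = 507.760 m/s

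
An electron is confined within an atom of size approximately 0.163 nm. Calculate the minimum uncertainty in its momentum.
3.235 × 10^-25 kg·m/s

Using the Heisenberg uncertainty principle:
ΔxΔp ≥ ℏ/2

With Δx ≈ L = 1.630e-10 m (the confinement size):
Δp_min = ℏ/(2Δx)
Δp_min = (1.055e-34 J·s) / (2 × 1.630e-10 m)
Δp_min = 3.235e-25 kg·m/s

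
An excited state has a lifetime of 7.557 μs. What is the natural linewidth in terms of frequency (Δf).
10.530 kHz

Using the energy-time uncertainty principle and E = hf:
ΔEΔt ≥ ℏ/2
hΔf·Δt ≥ ℏ/2

The minimum frequency uncertainty is:
Δf = ℏ/(2hτ) = 1/(4πτ)
Δf = 1/(4π × 7.557e-06 s)
Δf = 1.053e+04 Hz = 10.530 kHz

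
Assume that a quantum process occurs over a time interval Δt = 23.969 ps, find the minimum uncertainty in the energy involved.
13.730 μeV

Using the energy-time uncertainty principle:
ΔEΔt ≥ ℏ/2

The minimum uncertainty in energy is:
ΔE_min = ℏ/(2Δt)
ΔE_min = (1.055e-34 J·s) / (2 × 2.397e-11 s)
ΔE_min = 2.200e-24 J = 13.730 μeV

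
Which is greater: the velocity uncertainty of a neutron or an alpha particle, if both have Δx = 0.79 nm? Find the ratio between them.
The neutron has the larger minimum velocity uncertainty, by a ratio of 4.0.

For both particles, Δp_min = ℏ/(2Δx) = 6.675e-26 kg·m/s (same for both).

The velocity uncertainty is Δv = Δp/m:
- neutron: Δv = 6.675e-26 / 1.675e-27 = 3.985e+01 m/s = 39.850 m/s
- alpha particle: Δv = 6.675e-26 / 6.645e-27 = 1.004e+01 m/s = 10.045 m/s

Ratio: 3.985e+01 / 1.004e+01 = 4.0

The lighter particle has larger velocity uncertainty because Δv ∝ 1/m.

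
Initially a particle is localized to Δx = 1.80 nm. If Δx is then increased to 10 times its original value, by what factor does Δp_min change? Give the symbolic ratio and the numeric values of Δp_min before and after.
Original Δp_min = 2.929 × 10^-26 kg·m/s; new Δp'_min = 2.929 × 10^-27 kg·m/s; ratio Δp'_min/Δp_min = 1/10.

From the uncertainty principle ΔxΔp ≥ ℏ/2, the minimum momentum uncertainty is Δp_min = ℏ/(2Δx).

Original (Δx = 1.80 nm = 1.800e-09 m):
Δp_min = (1.055e-34 J·s)/(2 × 1.800e-09 m) = 2.929e-26 kg·m/s

When Δx → 10Δx:
Δp'_min = ℏ/(2 × 10Δx) = (1/10) × ℏ/(2Δx) = (1/10) × Δp_min
Δp'_min = 1/10 × 2.929e-26 kg·m/s = 2.929e-27 kg·m/s

Since Δp_min ∝ 1/Δx, when Δx is increased to 10 times its original value, Δp_min decreases to 1/10 of its original value.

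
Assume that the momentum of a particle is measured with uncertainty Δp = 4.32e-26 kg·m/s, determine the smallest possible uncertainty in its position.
1.221 nm

Using the Heisenberg uncertainty principle:
ΔxΔp ≥ ℏ/2

The minimum uncertainty in position is:
Δx_min = ℏ/(2Δp)
Δx_min = (1.055e-34 J·s) / (2 × 4.320e-26 kg·m/s)
Δx_min = 1.221e-09 m = 1.221 nm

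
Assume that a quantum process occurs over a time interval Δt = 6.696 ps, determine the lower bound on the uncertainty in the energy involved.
49.150 μeV

Using the energy-time uncertainty principle:
ΔEΔt ≥ ℏ/2

The minimum uncertainty in energy is:
ΔE_min = ℏ/(2Δt)
ΔE_min = (1.055e-34 J·s) / (2 × 6.696e-12 s)
ΔE_min = 7.875e-24 J = 49.150 μeV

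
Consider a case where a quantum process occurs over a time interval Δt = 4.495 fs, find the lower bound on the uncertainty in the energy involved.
73.216 meV

Using the energy-time uncertainty principle:
ΔEΔt ≥ ℏ/2

The minimum uncertainty in energy is:
ΔE_min = ℏ/(2Δt)
ΔE_min = (1.055e-34 J·s) / (2 × 4.495e-15 s)
ΔE_min = 1.173e-20 J = 73.216 meV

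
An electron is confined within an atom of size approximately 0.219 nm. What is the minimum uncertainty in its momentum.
2.408 × 10^-25 kg·m/s

Using the Heisenberg uncertainty principle:
ΔxΔp ≥ ℏ/2

With Δx ≈ L = 2.190e-10 m (the confinement size):
Δp_min = ℏ/(2Δx)
Δp_min = (1.055e-34 J·s) / (2 × 2.190e-10 m)
Δp_min = 2.408e-25 kg·m/s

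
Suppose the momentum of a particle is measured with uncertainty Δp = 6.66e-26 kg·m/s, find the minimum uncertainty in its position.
791.721 pm

Using the Heisenberg uncertainty principle:
ΔxΔp ≥ ℏ/2

The minimum uncertainty in position is:
Δx_min = ℏ/(2Δp)
Δx_min = (1.055e-34 J·s) / (2 × 6.660e-26 kg·m/s)
Δx_min = 7.917e-10 m = 791.721 pm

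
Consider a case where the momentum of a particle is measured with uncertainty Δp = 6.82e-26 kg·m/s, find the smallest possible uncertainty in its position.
773.146 pm

Using the Heisenberg uncertainty principle:
ΔxΔp ≥ ℏ/2

The minimum uncertainty in position is:
Δx_min = ℏ/(2Δp)
Δx_min = (1.055e-34 J·s) / (2 × 6.820e-26 kg·m/s)
Δx_min = 7.731e-10 m = 773.146 pm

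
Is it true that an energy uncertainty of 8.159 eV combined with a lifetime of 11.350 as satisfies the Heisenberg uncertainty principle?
No, it violates the uncertainty relation.

Calculate the product ΔEΔt:
ΔE = 8.159 eV = 1.307e-18 J
ΔEΔt = (1.307e-18 J) × (1.135e-17 s)
ΔEΔt = 1.484e-35 J·s

Compare to the minimum allowed value ℏ/2:
ℏ/2 = 5.273e-35 J·s

Since ΔEΔt = 1.484e-35 J·s < 5.273e-35 J·s = ℏ/2,
this violates the uncertainty relation.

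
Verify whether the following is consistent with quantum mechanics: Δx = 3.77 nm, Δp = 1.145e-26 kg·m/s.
No, it violates the uncertainty principle (impossible measurement).

Calculate the product ΔxΔp:
ΔxΔp = (3.770e-09 m) × (1.145e-26 kg·m/s)
ΔxΔp = 4.317e-35 J·s

Compare to the minimum allowed value ℏ/2:
ℏ/2 = 5.273e-35 J·s

Since ΔxΔp = 4.317e-35 J·s < 5.273e-35 J·s = ℏ/2,
the measurement violates the uncertainty principle.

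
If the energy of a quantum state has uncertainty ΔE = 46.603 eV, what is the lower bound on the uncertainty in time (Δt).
7.062 as

Using the energy-time uncertainty principle:
ΔEΔt ≥ ℏ/2

The minimum uncertainty in time is:
Δt_min = ℏ/(2ΔE)
Δt_min = (1.055e-34 J·s) / (2 × 7.467e-18 J)
Δt_min = 7.062e-18 s = 7.062 as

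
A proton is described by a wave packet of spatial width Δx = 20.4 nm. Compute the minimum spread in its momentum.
2.585 × 10^-27 kg·m/s

For a wave packet, the spatial width Δx and momentum spread Δp are related by the uncertainty principle:
ΔxΔp ≥ ℏ/2

The minimum momentum spread is:
Δp_min = ℏ/(2Δx)
Δp_min = (1.055e-34 J·s) / (2 × 2.040e-08 m)
Δp_min = 2.585e-27 kg·m/s

A wave packet cannot have both a well-defined position and well-defined momentum.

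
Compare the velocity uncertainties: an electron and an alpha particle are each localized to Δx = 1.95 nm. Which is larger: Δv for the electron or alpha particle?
The electron has the larger minimum velocity uncertainty, by a ratio of 7294.3.

For both particles, Δp_min = ℏ/(2Δx) = 2.704e-26 kg·m/s (same for both).

The velocity uncertainty is Δv = Δp/m:
- electron: Δv = 2.704e-26 / 9.109e-31 = 2.968e+04 m/s = 29.684 km/s
- alpha particle: Δv = 2.704e-26 / 6.645e-27 = 4.069e+00 m/s = 4.069 m/s

Ratio: 2.968e+04 / 4.069e+00 = 7294.3

The lighter particle has larger velocity uncertainty because Δv ∝ 1/m.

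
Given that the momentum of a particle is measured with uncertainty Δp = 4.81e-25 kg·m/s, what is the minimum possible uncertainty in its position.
109.623 pm

Using the Heisenberg uncertainty principle:
ΔxΔp ≥ ℏ/2

The minimum uncertainty in position is:
Δx_min = ℏ/(2Δp)
Δx_min = (1.055e-34 J·s) / (2 × 4.810e-25 kg·m/s)
Δx_min = 1.096e-10 m = 109.623 pm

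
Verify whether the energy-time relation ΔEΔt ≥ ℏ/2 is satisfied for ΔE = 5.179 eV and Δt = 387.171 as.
Yes, it satisfies the uncertainty relation.

Calculate the product ΔEΔt:
ΔE = 5.179 eV = 8.298e-19 J
ΔEΔt = (8.298e-19 J) × (3.872e-16 s)
ΔEΔt = 3.213e-34 J·s

Compare to the minimum allowed value ℏ/2:
ℏ/2 = 5.273e-35 J·s

Since ΔEΔt = 3.213e-34 J·s ≥ 5.273e-35 J·s = ℏ/2,
this satisfies the uncertainty relation.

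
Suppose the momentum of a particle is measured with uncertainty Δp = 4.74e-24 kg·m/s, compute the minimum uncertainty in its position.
11.124 pm

Using the Heisenberg uncertainty principle:
ΔxΔp ≥ ℏ/2

The minimum uncertainty in position is:
Δx_min = ℏ/(2Δp)
Δx_min = (1.055e-34 J·s) / (2 × 4.740e-24 kg·m/s)
Δx_min = 1.112e-11 m = 11.124 pm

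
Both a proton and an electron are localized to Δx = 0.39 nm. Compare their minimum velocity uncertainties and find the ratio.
The electron has the larger minimum velocity uncertainty, by a ratio of 1836.2.

For both particles, Δp_min = ℏ/(2Δx) = 1.352e-25 kg·m/s (same for both).

The velocity uncertainty is Δv = Δp/m:
- proton: Δv = 1.352e-25 / 1.673e-27 = 8.083e+01 m/s = 80.832 m/s
- electron: Δv = 1.352e-25 / 9.109e-31 = 1.484e+05 m/s = 148.420 km/s

Ratio: 1.484e+05 / 8.083e+01 = 1836.2

The lighter particle has larger velocity uncertainty because Δv ∝ 1/m.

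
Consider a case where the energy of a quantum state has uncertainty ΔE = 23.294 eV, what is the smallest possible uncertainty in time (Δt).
14.128 as

Using the energy-time uncertainty principle:
ΔEΔt ≥ ℏ/2

The minimum uncertainty in time is:
Δt_min = ℏ/(2ΔE)
Δt_min = (1.055e-34 J·s) / (2 × 3.732e-18 J)
Δt_min = 1.413e-17 s = 14.128 as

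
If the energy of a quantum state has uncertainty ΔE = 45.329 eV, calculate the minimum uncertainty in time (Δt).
7.260 as

Using the energy-time uncertainty principle:
ΔEΔt ≥ ℏ/2

The minimum uncertainty in time is:
Δt_min = ℏ/(2ΔE)
Δt_min = (1.055e-34 J·s) / (2 × 7.263e-18 J)
Δt_min = 7.260e-18 s = 7.260 as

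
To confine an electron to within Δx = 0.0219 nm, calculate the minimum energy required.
19.860 eV

Localizing a particle requires giving it sufficient momentum uncertainty:

1. From uncertainty principle: Δp ≥ ℏ/(2Δx)
   Δp_min = (1.055e-34 J·s) / (2 × 2.190e-11 m)
   Δp_min = 2.408e-24 kg·m/s

2. This momentum uncertainty corresponds to kinetic energy:
   KE ≈ (Δp)²/(2m) = (2.408e-24)²/(2 × 9.109e-31 kg)
   KE = 3.182e-18 J = 19.860 eV

Tighter localization requires more energy.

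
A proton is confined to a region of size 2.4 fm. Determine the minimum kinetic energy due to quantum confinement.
900.599 keV

Using the uncertainty principle:

1. Position uncertainty: Δx ≈ 2.400e-15 m
2. Minimum momentum uncertainty: Δp = ℏ/(2Δx) = 2.197e-20 kg·m/s
3. Minimum kinetic energy:
   KE = (Δp)²/(2m) = (2.197e-20)²/(2 × 1.673e-27 kg)
   KE = 1.443e-13 J = 900.599 keV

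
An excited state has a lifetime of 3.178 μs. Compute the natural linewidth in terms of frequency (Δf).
25.040 kHz

Using the energy-time uncertainty principle and E = hf:
ΔEΔt ≥ ℏ/2
hΔf·Δt ≥ ℏ/2

The minimum frequency uncertainty is:
Δf = ℏ/(2hτ) = 1/(4πτ)
Δf = 1/(4π × 3.178e-06 s)
Δf = 2.504e+04 Hz = 25.040 kHz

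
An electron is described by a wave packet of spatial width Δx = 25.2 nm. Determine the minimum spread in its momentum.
2.092 × 10^-27 kg·m/s

For a wave packet, the spatial width Δx and momentum spread Δp are related by the uncertainty principle:
ΔxΔp ≥ ℏ/2

The minimum momentum spread is:
Δp_min = ℏ/(2Δx)
Δp_min = (1.055e-34 J·s) / (2 × 2.520e-08 m)
Δp_min = 2.092e-27 kg·m/s

A wave packet cannot have both a well-defined position and well-defined momentum.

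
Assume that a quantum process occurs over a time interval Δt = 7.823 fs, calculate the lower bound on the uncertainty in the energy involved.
42.069 meV

Using the energy-time uncertainty principle:
ΔEΔt ≥ ℏ/2

The minimum uncertainty in energy is:
ΔE_min = ℏ/(2Δt)
ΔE_min = (1.055e-34 J·s) / (2 × 7.823e-15 s)
ΔE_min = 6.740e-21 J = 42.069 meV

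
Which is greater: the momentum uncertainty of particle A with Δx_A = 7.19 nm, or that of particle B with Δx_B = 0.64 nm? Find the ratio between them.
Particle B has the larger minimum momentum uncertainty, by a factor of 11.23.

For each particle, the minimum momentum uncertainty is Δp_min = ℏ/(2Δx):

Particle A: Δp_A = ℏ/(2×7.190e-09 m) = 7.334e-27 kg·m/s
Particle B: Δp_B = ℏ/(2×6.400e-10 m) = 8.239e-26 kg·m/s

Ratio: Δp_B/Δp_A = 11.23

Since Δp_min ∝ 1/Δx, the particle with smaller position uncertainty (B) has larger momentum uncertainty.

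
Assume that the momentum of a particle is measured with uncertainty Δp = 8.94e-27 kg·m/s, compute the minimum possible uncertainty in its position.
5.898 nm

Using the Heisenberg uncertainty principle:
ΔxΔp ≥ ℏ/2

The minimum uncertainty in position is:
Δx_min = ℏ/(2Δp)
Δx_min = (1.055e-34 J·s) / (2 × 8.940e-27 kg·m/s)
Δx_min = 5.898e-09 m = 5.898 nm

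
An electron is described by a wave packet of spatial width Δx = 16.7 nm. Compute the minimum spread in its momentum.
3.157 × 10^-27 kg·m/s

For a wave packet, the spatial width Δx and momentum spread Δp are related by the uncertainty principle:
ΔxΔp ≥ ℏ/2

The minimum momentum spread is:
Δp_min = ℏ/(2Δx)
Δp_min = (1.055e-34 J·s) / (2 × 1.670e-08 m)
Δp_min = 3.157e-27 kg·m/s

A wave packet cannot have both a well-defined position and well-defined momentum.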